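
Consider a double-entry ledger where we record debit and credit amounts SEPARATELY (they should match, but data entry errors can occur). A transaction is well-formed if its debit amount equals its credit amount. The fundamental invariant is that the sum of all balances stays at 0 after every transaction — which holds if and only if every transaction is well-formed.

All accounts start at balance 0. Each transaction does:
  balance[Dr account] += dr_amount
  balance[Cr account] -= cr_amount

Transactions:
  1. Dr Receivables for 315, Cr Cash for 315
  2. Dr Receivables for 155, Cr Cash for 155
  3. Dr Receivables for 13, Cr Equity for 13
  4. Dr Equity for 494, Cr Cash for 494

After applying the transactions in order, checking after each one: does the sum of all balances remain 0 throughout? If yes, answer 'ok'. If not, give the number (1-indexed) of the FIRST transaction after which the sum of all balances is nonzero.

Answer: ok

Derivation:
After txn 1: dr=315 cr=315 sum_balances=0
After txn 2: dr=155 cr=155 sum_balances=0
After txn 3: dr=13 cr=13 sum_balances=0
After txn 4: dr=494 cr=494 sum_balances=0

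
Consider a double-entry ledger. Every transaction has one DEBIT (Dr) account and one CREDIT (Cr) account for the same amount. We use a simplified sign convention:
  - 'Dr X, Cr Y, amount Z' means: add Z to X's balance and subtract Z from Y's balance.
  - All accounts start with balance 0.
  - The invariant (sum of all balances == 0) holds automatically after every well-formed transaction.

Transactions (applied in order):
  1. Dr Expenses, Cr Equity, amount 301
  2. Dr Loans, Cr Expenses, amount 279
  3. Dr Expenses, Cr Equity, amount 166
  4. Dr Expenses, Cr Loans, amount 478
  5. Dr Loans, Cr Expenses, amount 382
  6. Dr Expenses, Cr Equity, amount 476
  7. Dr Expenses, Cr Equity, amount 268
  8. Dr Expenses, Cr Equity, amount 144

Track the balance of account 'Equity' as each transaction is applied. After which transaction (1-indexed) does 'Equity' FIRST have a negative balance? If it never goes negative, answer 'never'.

Answer: 1

Derivation:
After txn 1: Equity=-301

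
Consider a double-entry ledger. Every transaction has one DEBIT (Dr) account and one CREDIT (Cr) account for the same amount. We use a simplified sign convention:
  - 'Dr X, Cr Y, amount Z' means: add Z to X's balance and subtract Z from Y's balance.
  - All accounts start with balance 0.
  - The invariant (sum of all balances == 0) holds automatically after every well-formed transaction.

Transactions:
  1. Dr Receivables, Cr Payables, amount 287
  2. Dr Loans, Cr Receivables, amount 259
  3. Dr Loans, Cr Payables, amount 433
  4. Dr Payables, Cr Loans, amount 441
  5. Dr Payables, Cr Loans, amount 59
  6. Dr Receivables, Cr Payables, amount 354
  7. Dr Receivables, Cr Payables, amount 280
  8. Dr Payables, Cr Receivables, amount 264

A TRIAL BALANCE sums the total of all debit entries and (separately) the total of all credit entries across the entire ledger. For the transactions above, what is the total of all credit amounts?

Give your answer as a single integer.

Txn 1: credit+=287
Txn 2: credit+=259
Txn 3: credit+=433
Txn 4: credit+=441
Txn 5: credit+=59
Txn 6: credit+=354
Txn 7: credit+=280
Txn 8: credit+=264
Total credits = 2377

Answer: 2377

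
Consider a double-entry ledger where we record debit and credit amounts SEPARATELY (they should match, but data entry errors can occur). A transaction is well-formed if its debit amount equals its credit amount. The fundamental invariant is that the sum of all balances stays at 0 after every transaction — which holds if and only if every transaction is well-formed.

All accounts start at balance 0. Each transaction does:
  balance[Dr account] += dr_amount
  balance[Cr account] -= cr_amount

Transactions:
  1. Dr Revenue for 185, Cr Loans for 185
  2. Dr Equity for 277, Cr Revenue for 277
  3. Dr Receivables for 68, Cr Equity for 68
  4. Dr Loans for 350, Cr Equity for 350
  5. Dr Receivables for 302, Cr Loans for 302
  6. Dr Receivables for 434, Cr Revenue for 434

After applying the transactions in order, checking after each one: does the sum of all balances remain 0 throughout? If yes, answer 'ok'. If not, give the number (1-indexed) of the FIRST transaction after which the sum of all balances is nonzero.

After txn 1: dr=185 cr=185 sum_balances=0
After txn 2: dr=277 cr=277 sum_balances=0
After txn 3: dr=68 cr=68 sum_balances=0
After txn 4: dr=350 cr=350 sum_balances=0
After txn 5: dr=302 cr=302 sum_balances=0
After txn 6: dr=434 cr=434 sum_balances=0

Answer: ok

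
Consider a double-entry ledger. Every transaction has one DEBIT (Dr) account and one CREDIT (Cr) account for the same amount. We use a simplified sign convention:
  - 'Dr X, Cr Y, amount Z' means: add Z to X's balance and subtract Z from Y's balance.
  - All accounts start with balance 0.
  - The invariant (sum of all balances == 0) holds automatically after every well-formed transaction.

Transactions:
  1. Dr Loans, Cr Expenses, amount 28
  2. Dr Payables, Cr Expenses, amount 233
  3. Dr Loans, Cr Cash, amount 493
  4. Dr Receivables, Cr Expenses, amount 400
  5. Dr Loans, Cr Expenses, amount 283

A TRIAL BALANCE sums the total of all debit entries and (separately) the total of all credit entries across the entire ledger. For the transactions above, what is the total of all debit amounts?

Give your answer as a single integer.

Answer: 1437

Derivation:
Txn 1: debit+=28
Txn 2: debit+=233
Txn 3: debit+=493
Txn 4: debit+=400
Txn 5: debit+=283
Total debits = 1437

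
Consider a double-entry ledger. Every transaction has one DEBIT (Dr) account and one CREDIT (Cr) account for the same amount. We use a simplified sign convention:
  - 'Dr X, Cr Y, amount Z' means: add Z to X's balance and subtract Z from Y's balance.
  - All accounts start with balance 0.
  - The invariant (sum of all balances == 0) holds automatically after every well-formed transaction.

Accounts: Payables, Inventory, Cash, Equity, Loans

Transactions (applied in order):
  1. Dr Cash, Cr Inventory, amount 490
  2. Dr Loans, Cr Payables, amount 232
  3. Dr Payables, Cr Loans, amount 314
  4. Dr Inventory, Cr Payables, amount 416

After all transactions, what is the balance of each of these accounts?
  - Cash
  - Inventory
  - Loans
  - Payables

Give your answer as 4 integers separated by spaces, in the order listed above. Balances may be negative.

After txn 1 (Dr Cash, Cr Inventory, amount 490): Cash=490 Inventory=-490
After txn 2 (Dr Loans, Cr Payables, amount 232): Cash=490 Inventory=-490 Loans=232 Payables=-232
After txn 3 (Dr Payables, Cr Loans, amount 314): Cash=490 Inventory=-490 Loans=-82 Payables=82
After txn 4 (Dr Inventory, Cr Payables, amount 416): Cash=490 Inventory=-74 Loans=-82 Payables=-334

Answer: 490 -74 -82 -334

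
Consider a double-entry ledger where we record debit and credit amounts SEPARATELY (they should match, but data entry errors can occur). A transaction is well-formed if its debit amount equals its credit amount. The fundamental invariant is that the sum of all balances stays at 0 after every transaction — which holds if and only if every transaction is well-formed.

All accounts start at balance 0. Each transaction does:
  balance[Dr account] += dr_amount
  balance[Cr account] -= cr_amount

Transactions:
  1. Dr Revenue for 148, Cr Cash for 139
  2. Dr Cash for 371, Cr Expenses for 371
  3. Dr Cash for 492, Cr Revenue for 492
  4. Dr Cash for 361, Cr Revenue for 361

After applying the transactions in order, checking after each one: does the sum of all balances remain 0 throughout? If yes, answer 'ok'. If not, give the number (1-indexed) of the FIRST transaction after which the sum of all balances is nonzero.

Answer: 1

Derivation:
After txn 1: dr=148 cr=139 sum_balances=9
After txn 2: dr=371 cr=371 sum_balances=9
After txn 3: dr=492 cr=492 sum_balances=9
After txn 4: dr=361 cr=361 sum_balances=9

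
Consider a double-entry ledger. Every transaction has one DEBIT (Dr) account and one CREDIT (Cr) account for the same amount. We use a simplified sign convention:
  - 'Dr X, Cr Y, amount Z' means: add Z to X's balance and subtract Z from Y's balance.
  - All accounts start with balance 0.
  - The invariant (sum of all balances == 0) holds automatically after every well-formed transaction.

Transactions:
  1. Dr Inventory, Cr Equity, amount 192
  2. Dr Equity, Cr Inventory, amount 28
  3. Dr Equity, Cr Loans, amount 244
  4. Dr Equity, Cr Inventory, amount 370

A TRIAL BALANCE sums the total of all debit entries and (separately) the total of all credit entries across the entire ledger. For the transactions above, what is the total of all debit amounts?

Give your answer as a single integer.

Txn 1: debit+=192
Txn 2: debit+=28
Txn 3: debit+=244
Txn 4: debit+=370
Total debits = 834

Answer: 834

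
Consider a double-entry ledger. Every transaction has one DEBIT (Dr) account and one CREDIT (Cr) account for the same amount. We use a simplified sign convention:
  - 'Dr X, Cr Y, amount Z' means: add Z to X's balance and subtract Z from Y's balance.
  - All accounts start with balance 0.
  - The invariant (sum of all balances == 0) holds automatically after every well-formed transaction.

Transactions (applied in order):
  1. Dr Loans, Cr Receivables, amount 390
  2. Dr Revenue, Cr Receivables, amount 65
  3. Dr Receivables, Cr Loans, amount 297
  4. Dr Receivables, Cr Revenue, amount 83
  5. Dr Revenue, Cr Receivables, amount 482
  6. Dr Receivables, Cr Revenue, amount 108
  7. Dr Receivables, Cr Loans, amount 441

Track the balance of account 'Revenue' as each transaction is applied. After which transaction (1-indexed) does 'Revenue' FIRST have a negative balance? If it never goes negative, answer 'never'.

After txn 1: Revenue=0
After txn 2: Revenue=65
After txn 3: Revenue=65
After txn 4: Revenue=-18

Answer: 4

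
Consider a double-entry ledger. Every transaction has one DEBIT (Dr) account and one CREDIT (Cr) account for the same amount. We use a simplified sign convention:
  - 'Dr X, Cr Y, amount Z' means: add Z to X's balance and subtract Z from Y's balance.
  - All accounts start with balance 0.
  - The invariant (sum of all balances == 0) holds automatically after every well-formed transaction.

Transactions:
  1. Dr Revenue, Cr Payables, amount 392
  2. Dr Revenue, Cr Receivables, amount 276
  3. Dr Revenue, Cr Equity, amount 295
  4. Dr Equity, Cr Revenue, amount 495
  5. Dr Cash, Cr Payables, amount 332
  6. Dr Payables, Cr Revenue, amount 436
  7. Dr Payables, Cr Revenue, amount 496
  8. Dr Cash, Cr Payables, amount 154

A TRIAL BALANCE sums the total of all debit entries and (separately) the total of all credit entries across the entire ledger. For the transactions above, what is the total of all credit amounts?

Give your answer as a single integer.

Txn 1: credit+=392
Txn 2: credit+=276
Txn 3: credit+=295
Txn 4: credit+=495
Txn 5: credit+=332
Txn 6: credit+=436
Txn 7: credit+=496
Txn 8: credit+=154
Total credits = 2876

Answer: 2876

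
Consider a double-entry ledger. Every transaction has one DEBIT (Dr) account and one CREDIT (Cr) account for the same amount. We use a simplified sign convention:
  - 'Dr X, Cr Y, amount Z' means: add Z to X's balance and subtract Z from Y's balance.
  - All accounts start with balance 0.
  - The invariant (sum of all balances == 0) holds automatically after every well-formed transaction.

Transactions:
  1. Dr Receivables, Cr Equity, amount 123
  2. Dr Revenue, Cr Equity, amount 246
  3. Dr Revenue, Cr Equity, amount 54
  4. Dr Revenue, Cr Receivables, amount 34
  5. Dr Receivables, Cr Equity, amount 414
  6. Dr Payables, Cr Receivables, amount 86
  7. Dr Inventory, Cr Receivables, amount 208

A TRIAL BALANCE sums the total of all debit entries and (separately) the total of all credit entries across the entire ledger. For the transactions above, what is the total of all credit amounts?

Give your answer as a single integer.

Txn 1: credit+=123
Txn 2: credit+=246
Txn 3: credit+=54
Txn 4: credit+=34
Txn 5: credit+=414
Txn 6: credit+=86
Txn 7: credit+=208
Total credits = 1165

Answer: 1165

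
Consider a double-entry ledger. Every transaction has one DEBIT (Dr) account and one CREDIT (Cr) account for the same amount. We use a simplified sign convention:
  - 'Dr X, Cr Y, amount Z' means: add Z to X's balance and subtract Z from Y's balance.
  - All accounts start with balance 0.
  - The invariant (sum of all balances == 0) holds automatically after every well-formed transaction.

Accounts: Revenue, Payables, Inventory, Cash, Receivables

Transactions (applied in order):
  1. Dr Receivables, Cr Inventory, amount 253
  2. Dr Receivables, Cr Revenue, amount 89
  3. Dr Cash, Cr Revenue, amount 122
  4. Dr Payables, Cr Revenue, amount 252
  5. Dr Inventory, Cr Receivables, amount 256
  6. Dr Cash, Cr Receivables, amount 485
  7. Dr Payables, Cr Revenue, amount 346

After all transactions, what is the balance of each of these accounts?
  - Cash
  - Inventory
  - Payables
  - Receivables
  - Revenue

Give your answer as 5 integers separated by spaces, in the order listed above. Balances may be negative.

After txn 1 (Dr Receivables, Cr Inventory, amount 253): Inventory=-253 Receivables=253
After txn 2 (Dr Receivables, Cr Revenue, amount 89): Inventory=-253 Receivables=342 Revenue=-89
After txn 3 (Dr Cash, Cr Revenue, amount 122): Cash=122 Inventory=-253 Receivables=342 Revenue=-211
After txn 4 (Dr Payables, Cr Revenue, amount 252): Cash=122 Inventory=-253 Payables=252 Receivables=342 Revenue=-463
After txn 5 (Dr Inventory, Cr Receivables, amount 256): Cash=122 Inventory=3 Payables=252 Receivables=86 Revenue=-463
After txn 6 (Dr Cash, Cr Receivables, amount 485): Cash=607 Inventory=3 Payables=252 Receivables=-399 Revenue=-463
After txn 7 (Dr Payables, Cr Revenue, amount 346): Cash=607 Inventory=3 Payables=598 Receivables=-399 Revenue=-809

Answer: 607 3 598 -399 -809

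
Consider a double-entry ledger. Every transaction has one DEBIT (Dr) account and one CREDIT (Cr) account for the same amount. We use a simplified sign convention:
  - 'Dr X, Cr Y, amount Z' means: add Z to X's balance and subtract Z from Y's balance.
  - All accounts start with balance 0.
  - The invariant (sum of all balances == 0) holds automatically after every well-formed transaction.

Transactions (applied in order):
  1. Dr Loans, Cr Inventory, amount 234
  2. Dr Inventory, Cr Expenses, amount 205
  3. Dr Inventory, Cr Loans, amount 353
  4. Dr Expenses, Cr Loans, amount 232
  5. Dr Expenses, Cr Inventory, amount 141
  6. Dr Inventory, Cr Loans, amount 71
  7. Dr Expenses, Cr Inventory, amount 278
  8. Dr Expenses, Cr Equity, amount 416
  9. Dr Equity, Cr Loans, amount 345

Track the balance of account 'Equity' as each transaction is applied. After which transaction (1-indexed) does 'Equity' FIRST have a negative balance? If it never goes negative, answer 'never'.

Answer: 8

Derivation:
After txn 1: Equity=0
After txn 2: Equity=0
After txn 3: Equity=0
After txn 4: Equity=0
After txn 5: Equity=0
After txn 6: Equity=0
After txn 7: Equity=0
After txn 8: Equity=-416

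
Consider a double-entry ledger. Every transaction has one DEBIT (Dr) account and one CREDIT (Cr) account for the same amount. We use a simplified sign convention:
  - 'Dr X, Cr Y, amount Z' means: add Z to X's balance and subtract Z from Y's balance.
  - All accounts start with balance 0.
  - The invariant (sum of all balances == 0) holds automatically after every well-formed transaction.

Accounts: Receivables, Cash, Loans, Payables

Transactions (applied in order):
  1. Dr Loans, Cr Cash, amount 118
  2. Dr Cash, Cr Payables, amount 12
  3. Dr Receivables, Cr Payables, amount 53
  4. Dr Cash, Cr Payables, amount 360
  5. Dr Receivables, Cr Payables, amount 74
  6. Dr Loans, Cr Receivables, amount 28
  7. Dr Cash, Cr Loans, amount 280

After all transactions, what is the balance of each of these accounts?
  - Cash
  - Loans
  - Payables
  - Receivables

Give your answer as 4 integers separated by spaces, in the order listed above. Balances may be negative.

After txn 1 (Dr Loans, Cr Cash, amount 118): Cash=-118 Loans=118
After txn 2 (Dr Cash, Cr Payables, amount 12): Cash=-106 Loans=118 Payables=-12
After txn 3 (Dr Receivables, Cr Payables, amount 53): Cash=-106 Loans=118 Payables=-65 Receivables=53
After txn 4 (Dr Cash, Cr Payables, amount 360): Cash=254 Loans=118 Payables=-425 Receivables=53
After txn 5 (Dr Receivables, Cr Payables, amount 74): Cash=254 Loans=118 Payables=-499 Receivables=127
After txn 6 (Dr Loans, Cr Receivables, amount 28): Cash=254 Loans=146 Payables=-499 Receivables=99
After txn 7 (Dr Cash, Cr Loans, amount 280): Cash=534 Loans=-134 Payables=-499 Receivables=99

Answer: 534 -134 -499 99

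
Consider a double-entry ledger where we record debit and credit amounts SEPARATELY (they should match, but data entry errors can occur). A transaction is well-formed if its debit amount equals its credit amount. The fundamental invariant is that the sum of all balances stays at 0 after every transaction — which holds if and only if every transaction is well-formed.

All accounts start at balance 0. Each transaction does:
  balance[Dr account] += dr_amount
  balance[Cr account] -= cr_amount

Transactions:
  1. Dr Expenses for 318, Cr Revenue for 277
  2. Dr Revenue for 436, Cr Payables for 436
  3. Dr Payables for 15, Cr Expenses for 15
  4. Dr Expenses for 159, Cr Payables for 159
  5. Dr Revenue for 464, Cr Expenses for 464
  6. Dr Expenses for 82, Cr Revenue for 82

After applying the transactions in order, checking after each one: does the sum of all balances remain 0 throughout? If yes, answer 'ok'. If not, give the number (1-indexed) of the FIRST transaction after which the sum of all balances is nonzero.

Answer: 1

Derivation:
After txn 1: dr=318 cr=277 sum_balances=41
After txn 2: dr=436 cr=436 sum_balances=41
After txn 3: dr=15 cr=15 sum_balances=41
After txn 4: dr=159 cr=159 sum_balances=41
After txn 5: dr=464 cr=464 sum_balances=41
After txn 6: dr=82 cr=82 sum_balances=41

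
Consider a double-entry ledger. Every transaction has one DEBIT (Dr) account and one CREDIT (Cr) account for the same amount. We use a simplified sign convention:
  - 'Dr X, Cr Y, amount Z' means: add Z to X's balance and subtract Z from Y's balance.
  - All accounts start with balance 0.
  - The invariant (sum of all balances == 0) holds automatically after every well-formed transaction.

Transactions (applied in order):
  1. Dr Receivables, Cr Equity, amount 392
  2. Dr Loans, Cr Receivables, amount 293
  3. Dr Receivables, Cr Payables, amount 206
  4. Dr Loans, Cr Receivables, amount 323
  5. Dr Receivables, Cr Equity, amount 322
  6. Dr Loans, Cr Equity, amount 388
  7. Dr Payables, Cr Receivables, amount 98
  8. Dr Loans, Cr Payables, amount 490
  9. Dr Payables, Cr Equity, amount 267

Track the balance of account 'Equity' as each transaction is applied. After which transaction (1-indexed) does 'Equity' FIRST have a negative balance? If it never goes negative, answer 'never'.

After txn 1: Equity=-392

Answer: 1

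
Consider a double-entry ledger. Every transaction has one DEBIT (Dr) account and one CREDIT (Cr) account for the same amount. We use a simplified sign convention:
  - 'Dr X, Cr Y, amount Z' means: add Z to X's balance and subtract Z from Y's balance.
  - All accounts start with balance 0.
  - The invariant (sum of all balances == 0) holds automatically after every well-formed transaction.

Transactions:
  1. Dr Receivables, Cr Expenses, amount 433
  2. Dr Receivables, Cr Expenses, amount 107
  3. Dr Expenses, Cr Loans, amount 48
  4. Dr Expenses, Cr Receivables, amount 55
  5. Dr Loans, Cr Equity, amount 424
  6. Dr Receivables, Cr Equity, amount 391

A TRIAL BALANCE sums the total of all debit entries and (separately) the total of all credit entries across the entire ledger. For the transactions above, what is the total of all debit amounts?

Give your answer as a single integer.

Answer: 1458

Derivation:
Txn 1: debit+=433
Txn 2: debit+=107
Txn 3: debit+=48
Txn 4: debit+=55
Txn 5: debit+=424
Txn 6: debit+=391
Total debits = 1458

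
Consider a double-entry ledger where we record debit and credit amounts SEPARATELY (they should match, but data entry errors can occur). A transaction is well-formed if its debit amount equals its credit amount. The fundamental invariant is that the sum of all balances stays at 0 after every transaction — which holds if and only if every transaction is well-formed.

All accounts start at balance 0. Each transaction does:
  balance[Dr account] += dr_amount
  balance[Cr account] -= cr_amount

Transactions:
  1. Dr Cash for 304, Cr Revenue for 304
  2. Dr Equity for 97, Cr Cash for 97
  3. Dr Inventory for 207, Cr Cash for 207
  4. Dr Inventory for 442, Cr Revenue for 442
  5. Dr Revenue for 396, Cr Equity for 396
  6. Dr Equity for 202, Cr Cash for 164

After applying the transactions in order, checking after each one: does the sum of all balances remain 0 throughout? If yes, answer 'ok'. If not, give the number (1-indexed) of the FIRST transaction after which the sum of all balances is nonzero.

Answer: 6

Derivation:
After txn 1: dr=304 cr=304 sum_balances=0
After txn 2: dr=97 cr=97 sum_balances=0
After txn 3: dr=207 cr=207 sum_balances=0
After txn 4: dr=442 cr=442 sum_balances=0
After txn 5: dr=396 cr=396 sum_balances=0
After txn 6: dr=202 cr=164 sum_balances=38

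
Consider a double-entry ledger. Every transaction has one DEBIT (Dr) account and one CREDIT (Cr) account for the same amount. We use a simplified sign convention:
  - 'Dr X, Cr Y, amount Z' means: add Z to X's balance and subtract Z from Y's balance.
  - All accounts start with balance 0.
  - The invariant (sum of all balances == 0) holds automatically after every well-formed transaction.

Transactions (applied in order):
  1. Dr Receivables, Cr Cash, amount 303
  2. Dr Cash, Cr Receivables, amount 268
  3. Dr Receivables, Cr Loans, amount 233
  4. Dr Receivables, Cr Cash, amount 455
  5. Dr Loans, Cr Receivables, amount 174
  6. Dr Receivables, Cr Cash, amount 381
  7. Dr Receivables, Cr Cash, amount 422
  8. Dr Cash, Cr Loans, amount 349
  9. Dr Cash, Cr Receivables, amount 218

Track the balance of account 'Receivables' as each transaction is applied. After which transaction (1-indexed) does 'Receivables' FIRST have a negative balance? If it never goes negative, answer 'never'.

Answer: never

Derivation:
After txn 1: Receivables=303
After txn 2: Receivables=35
After txn 3: Receivables=268
After txn 4: Receivables=723
After txn 5: Receivables=549
After txn 6: Receivables=930
After txn 7: Receivables=1352
After txn 8: Receivables=1352
After txn 9: Receivables=1134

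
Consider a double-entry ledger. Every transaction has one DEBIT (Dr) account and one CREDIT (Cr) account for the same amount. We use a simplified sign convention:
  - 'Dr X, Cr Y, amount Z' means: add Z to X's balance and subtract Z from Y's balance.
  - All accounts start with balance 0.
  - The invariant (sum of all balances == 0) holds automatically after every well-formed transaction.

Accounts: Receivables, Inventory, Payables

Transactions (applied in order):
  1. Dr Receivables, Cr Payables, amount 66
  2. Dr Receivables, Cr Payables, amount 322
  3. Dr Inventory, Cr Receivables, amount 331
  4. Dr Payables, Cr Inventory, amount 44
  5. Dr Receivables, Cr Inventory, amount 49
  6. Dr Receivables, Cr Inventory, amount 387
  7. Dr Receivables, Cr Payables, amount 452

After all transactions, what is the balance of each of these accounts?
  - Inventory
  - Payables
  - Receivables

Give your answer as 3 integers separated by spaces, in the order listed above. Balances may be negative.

Answer: -149 -796 945

Derivation:
After txn 1 (Dr Receivables, Cr Payables, amount 66): Payables=-66 Receivables=66
After txn 2 (Dr Receivables, Cr Payables, amount 322): Payables=-388 Receivables=388
After txn 3 (Dr Inventory, Cr Receivables, amount 331): Inventory=331 Payables=-388 Receivables=57
After txn 4 (Dr Payables, Cr Inventory, amount 44): Inventory=287 Payables=-344 Receivables=57
After txn 5 (Dr Receivables, Cr Inventory, amount 49): Inventory=238 Payables=-344 Receivables=106
After txn 6 (Dr Receivables, Cr Inventory, amount 387): Inventory=-149 Payables=-344 Receivables=493
After txn 7 (Dr Receivables, Cr Payables, amount 452): Inventory=-149 Payables=-796 Receivables=945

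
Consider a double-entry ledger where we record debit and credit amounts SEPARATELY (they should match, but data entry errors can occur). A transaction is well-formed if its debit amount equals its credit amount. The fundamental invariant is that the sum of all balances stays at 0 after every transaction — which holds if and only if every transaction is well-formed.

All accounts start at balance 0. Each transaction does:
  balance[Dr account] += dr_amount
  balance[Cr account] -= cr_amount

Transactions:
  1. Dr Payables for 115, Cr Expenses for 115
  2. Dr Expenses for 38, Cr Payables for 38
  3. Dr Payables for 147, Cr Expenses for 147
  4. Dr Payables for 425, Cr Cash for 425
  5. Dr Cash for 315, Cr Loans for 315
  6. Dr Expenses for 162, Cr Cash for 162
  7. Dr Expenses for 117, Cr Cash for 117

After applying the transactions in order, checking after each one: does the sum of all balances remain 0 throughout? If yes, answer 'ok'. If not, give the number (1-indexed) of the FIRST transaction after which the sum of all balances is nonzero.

Answer: ok

Derivation:
After txn 1: dr=115 cr=115 sum_balances=0
After txn 2: dr=38 cr=38 sum_balances=0
After txn 3: dr=147 cr=147 sum_balances=0
After txn 4: dr=425 cr=425 sum_balances=0
After txn 5: dr=315 cr=315 sum_balances=0
After txn 6: dr=162 cr=162 sum_balances=0
After txn 7: dr=117 cr=117 sum_balances=0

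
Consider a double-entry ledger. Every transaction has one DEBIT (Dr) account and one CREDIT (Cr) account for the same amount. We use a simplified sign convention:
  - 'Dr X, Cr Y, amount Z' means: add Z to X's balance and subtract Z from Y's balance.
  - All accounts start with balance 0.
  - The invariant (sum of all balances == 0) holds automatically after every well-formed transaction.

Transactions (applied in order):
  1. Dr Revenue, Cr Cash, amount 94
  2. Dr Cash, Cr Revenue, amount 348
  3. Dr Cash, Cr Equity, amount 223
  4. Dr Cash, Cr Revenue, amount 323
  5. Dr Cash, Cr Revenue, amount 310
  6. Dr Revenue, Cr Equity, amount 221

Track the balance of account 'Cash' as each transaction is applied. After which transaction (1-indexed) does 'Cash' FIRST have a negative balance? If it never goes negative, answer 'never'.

After txn 1: Cash=-94

Answer: 1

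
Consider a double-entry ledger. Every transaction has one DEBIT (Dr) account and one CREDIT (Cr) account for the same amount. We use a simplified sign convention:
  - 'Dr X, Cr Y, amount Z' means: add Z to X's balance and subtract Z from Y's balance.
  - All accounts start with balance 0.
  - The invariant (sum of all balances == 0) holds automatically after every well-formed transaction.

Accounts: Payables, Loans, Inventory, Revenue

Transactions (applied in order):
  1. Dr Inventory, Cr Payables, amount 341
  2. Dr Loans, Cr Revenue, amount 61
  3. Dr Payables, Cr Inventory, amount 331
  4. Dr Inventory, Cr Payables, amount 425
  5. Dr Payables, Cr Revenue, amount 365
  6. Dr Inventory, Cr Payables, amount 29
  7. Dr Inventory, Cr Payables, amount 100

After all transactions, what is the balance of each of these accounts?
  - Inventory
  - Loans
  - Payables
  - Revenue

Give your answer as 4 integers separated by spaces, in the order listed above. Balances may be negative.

Answer: 564 61 -199 -426

Derivation:
After txn 1 (Dr Inventory, Cr Payables, amount 341): Inventory=341 Payables=-341
After txn 2 (Dr Loans, Cr Revenue, amount 61): Inventory=341 Loans=61 Payables=-341 Revenue=-61
After txn 3 (Dr Payables, Cr Inventory, amount 331): Inventory=10 Loans=61 Payables=-10 Revenue=-61
After txn 4 (Dr Inventory, Cr Payables, amount 425): Inventory=435 Loans=61 Payables=-435 Revenue=-61
After txn 5 (Dr Payables, Cr Revenue, amount 365): Inventory=435 Loans=61 Payables=-70 Revenue=-426
After txn 6 (Dr Inventory, Cr Payables, amount 29): Inventory=464 Loans=61 Payables=-99 Revenue=-426
After txn 7 (Dr Inventory, Cr Payables, amount 100): Inventory=564 Loans=61 Payables=-199 Revenue=-426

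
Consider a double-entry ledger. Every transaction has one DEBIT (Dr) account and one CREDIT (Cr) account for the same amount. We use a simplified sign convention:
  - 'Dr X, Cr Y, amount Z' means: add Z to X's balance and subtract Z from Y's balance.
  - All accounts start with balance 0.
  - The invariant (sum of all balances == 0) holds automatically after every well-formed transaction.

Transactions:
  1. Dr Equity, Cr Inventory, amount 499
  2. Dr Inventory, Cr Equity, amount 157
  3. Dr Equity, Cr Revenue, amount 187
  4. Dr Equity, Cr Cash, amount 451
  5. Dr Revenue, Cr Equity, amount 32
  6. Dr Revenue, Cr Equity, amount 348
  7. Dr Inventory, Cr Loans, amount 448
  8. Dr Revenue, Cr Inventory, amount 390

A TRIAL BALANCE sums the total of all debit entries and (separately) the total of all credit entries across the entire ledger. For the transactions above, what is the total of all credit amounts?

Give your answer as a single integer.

Txn 1: credit+=499
Txn 2: credit+=157
Txn 3: credit+=187
Txn 4: credit+=451
Txn 5: credit+=32
Txn 6: credit+=348
Txn 7: credit+=448
Txn 8: credit+=390
Total credits = 2512

Answer: 2512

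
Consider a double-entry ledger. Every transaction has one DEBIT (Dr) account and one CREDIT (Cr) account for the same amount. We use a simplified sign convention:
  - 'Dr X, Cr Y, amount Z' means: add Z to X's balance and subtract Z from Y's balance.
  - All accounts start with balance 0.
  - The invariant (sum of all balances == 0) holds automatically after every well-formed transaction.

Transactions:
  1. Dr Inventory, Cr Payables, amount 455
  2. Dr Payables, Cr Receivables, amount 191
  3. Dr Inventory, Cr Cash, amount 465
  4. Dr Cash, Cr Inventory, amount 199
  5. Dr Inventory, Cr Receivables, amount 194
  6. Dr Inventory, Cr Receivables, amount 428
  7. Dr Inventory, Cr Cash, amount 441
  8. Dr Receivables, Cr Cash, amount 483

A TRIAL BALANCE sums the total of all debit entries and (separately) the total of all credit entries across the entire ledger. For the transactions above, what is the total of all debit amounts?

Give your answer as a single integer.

Answer: 2856

Derivation:
Txn 1: debit+=455
Txn 2: debit+=191
Txn 3: debit+=465
Txn 4: debit+=199
Txn 5: debit+=194
Txn 6: debit+=428
Txn 7: debit+=441
Txn 8: debit+=483
Total debits = 2856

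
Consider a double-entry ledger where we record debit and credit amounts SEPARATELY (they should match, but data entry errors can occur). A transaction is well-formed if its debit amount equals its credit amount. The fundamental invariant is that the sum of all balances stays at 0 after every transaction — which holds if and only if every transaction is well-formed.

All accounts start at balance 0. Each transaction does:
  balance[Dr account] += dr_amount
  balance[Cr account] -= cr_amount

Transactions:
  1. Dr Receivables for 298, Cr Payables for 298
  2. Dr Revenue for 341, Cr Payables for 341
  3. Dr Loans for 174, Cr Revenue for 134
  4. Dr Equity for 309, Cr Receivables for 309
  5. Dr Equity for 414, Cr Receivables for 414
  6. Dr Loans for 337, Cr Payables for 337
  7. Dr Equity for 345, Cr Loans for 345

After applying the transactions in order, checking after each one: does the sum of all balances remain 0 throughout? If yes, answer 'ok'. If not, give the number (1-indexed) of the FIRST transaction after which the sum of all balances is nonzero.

After txn 1: dr=298 cr=298 sum_balances=0
After txn 2: dr=341 cr=341 sum_balances=0
After txn 3: dr=174 cr=134 sum_balances=40
After txn 4: dr=309 cr=309 sum_balances=40
After txn 5: dr=414 cr=414 sum_balances=40
After txn 6: dr=337 cr=337 sum_balances=40
After txn 7: dr=345 cr=345 sum_balances=40

Answer: 3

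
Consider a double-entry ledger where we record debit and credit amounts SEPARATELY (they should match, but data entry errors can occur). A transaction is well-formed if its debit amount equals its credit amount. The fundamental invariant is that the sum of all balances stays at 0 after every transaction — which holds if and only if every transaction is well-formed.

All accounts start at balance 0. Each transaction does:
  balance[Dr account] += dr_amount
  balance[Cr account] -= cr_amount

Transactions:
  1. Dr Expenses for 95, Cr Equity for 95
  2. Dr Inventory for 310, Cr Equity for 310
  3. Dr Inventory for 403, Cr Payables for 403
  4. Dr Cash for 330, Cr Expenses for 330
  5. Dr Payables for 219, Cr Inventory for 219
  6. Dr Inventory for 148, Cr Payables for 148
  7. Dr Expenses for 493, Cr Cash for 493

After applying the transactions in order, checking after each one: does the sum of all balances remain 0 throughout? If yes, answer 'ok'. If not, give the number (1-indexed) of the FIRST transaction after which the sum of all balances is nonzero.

Answer: ok

Derivation:
After txn 1: dr=95 cr=95 sum_balances=0
After txn 2: dr=310 cr=310 sum_balances=0
After txn 3: dr=403 cr=403 sum_balances=0
After txn 4: dr=330 cr=330 sum_balances=0
After txn 5: dr=219 cr=219 sum_balances=0
After txn 6: dr=148 cr=148 sum_balances=0
After txn 7: dr=493 cr=493 sum_balances=0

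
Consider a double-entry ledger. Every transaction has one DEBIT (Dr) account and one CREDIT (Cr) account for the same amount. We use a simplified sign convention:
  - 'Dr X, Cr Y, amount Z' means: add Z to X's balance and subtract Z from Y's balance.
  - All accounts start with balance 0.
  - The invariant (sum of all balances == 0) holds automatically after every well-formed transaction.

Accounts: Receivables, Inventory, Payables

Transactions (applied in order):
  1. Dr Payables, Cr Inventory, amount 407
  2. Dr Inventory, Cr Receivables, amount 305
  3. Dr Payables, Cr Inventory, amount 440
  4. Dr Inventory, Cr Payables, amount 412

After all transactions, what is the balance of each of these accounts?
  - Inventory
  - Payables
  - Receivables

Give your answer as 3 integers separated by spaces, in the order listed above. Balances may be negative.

Answer: -130 435 -305

Derivation:
After txn 1 (Dr Payables, Cr Inventory, amount 407): Inventory=-407 Payables=407
After txn 2 (Dr Inventory, Cr Receivables, amount 305): Inventory=-102 Payables=407 Receivables=-305
After txn 3 (Dr Payables, Cr Inventory, amount 440): Inventory=-542 Payables=847 Receivables=-305
After txn 4 (Dr Inventory, Cr Payables, amount 412): Inventory=-130 Payables=435 Receivables=-305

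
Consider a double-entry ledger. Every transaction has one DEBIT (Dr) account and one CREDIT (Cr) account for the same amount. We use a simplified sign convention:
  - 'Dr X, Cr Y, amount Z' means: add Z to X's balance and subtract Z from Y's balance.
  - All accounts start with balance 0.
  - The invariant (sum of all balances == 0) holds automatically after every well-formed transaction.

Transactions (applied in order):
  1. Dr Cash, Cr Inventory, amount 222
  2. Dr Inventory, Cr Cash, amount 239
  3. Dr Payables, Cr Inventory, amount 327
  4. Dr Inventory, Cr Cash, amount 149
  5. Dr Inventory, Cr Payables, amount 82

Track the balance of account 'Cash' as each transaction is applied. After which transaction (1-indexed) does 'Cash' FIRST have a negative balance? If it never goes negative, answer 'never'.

Answer: 2

Derivation:
After txn 1: Cash=222
After txn 2: Cash=-17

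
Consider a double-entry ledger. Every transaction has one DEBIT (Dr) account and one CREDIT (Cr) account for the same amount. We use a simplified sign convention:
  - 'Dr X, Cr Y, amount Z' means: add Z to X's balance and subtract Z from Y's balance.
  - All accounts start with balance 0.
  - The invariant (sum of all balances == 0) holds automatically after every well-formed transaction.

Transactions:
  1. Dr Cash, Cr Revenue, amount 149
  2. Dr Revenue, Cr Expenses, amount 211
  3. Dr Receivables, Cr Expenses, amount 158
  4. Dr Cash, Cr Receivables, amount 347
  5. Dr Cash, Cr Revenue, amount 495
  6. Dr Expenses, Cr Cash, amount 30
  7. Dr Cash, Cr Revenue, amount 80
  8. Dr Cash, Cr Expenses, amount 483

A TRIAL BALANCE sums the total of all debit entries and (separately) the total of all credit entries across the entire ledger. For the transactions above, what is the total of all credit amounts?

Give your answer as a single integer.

Txn 1: credit+=149
Txn 2: credit+=211
Txn 3: credit+=158
Txn 4: credit+=347
Txn 5: credit+=495
Txn 6: credit+=30
Txn 7: credit+=80
Txn 8: credit+=483
Total credits = 1953

Answer: 1953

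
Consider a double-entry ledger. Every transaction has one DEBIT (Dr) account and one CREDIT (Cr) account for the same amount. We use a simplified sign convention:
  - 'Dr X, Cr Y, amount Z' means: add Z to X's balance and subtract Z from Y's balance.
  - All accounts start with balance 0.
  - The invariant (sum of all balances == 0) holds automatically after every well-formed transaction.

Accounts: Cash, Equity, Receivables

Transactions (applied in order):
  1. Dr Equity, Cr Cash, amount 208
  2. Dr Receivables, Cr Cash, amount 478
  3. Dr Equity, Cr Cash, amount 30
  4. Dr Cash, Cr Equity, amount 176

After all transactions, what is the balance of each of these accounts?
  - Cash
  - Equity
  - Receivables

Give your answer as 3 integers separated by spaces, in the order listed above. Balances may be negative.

After txn 1 (Dr Equity, Cr Cash, amount 208): Cash=-208 Equity=208
After txn 2 (Dr Receivables, Cr Cash, amount 478): Cash=-686 Equity=208 Receivables=478
After txn 3 (Dr Equity, Cr Cash, amount 30): Cash=-716 Equity=238 Receivables=478
After txn 4 (Dr Cash, Cr Equity, amount 176): Cash=-540 Equity=62 Receivables=478

Answer: -540 62 478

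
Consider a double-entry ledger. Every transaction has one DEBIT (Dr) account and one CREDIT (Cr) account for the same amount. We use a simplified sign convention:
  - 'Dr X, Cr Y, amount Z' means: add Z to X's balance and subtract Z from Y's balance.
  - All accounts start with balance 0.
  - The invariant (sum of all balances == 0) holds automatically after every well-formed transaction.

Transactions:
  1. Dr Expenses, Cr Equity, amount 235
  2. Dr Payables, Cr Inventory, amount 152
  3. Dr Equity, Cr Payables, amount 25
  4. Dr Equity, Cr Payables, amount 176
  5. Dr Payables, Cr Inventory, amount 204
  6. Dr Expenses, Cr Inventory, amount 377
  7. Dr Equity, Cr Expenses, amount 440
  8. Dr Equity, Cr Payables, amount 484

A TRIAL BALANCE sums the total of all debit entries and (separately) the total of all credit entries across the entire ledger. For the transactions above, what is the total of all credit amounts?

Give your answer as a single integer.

Answer: 2093

Derivation:
Txn 1: credit+=235
Txn 2: credit+=152
Txn 3: credit+=25
Txn 4: credit+=176
Txn 5: credit+=204
Txn 6: credit+=377
Txn 7: credit+=440
Txn 8: credit+=484
Total credits = 2093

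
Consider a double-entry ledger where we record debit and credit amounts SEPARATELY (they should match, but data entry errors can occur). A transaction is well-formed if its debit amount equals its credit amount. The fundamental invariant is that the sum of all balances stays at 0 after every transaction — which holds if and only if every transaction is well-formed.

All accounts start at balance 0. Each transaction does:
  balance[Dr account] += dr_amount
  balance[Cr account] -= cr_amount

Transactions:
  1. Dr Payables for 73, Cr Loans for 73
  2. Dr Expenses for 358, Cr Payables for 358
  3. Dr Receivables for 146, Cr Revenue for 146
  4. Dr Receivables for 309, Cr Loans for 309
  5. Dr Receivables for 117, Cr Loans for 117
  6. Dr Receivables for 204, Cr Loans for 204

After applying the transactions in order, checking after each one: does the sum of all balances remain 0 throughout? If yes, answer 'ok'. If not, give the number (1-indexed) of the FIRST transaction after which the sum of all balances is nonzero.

Answer: ok

Derivation:
After txn 1: dr=73 cr=73 sum_balances=0
After txn 2: dr=358 cr=358 sum_balances=0
After txn 3: dr=146 cr=146 sum_balances=0
After txn 4: dr=309 cr=309 sum_balances=0
After txn 5: dr=117 cr=117 sum_balances=0
After txn 6: dr=204 cr=204 sum_balances=0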